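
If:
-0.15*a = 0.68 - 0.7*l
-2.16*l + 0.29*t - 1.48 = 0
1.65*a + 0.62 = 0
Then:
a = -0.38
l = 0.89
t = 11.74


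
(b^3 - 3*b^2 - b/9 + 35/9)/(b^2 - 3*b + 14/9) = (3*b^2 - 2*b - 5)/(3*b - 2)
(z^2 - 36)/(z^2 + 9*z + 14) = (z^2 - 36)/(z^2 + 9*z + 14)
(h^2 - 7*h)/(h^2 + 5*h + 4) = h*(h - 7)/(h^2 + 5*h + 4)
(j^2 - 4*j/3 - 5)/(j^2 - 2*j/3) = (3*j^2 - 4*j - 15)/(j*(3*j - 2))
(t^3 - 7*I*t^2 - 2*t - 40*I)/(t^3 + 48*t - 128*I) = (t^2 - 3*I*t + 10)/(t^2 + 4*I*t + 32)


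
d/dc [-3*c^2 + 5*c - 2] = 5 - 6*c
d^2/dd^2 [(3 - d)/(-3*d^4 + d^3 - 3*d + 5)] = 6*(3*(d - 3)*(4*d^3 - d^2 + 1)^2 + (-4*d^3 + d^2 - d*(d - 3)*(6*d - 1) - 1)*(3*d^4 - d^3 + 3*d - 5))/(3*d^4 - d^3 + 3*d - 5)^3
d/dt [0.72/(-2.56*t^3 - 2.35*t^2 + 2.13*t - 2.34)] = (5.5296*t^2 + 3.384*t - 1.5336)/(2.56*t^3 + 2.35*t^2 - 2.13*t + 2.34)^2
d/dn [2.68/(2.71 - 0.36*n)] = 0.9648/(0.36*n - 2.71)^2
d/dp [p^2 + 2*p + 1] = 2*p + 2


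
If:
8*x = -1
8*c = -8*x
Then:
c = 1/8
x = -1/8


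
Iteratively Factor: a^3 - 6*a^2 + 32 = (a - 4)*(a^2 - 2*a - 8) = (a - 4)^2*(a + 2)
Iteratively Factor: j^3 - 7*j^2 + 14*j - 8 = (j - 1)*(j^2 - 6*j + 8) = (j - 4)*(j - 1)*(j - 2)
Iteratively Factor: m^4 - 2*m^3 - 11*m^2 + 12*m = (m)*(m^3 - 2*m^2 - 11*m + 12) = m*(m + 3)*(m^2 - 5*m + 4) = m*(m - 4)*(m + 3)*(m - 1)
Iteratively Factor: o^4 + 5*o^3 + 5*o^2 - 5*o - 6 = (o + 3)*(o^3 + 2*o^2 - o - 2) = (o + 2)*(o + 3)*(o^2 - 1) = (o + 1)*(o + 2)*(o + 3)*(o - 1)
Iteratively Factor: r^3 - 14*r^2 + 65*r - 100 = (r - 5)*(r^2 - 9*r + 20) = (r - 5)^2*(r - 4)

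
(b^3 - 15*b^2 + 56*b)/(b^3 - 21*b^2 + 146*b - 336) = b/(b - 6)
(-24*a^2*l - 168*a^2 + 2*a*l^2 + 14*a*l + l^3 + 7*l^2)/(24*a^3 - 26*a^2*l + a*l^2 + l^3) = (-l - 7)/(a - l)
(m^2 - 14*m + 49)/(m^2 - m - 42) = (m - 7)/(m + 6)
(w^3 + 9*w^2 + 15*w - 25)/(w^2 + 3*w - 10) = (w^2 + 4*w - 5)/(w - 2)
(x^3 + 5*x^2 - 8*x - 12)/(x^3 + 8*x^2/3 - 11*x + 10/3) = 3*(x^2 + 7*x + 6)/(3*x^2 + 14*x - 5)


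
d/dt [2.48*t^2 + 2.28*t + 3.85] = 4.96*t + 2.28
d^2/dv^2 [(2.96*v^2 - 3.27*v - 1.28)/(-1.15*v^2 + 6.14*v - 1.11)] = (-3.5527136788005e-15*v^4 - 33.15197*v^3 + 32.8274400000001*v^2 - 79.27341*v + 130.52182)/(1.520875*v^6 - 24.36045*v^5 + 134.467545*v^4 - 278.501804*v^3 + 129.790413*v^2 - 22.695282*v + 1.367631)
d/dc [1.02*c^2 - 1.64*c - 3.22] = 2.04*c - 1.64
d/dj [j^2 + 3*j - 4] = 2*j + 3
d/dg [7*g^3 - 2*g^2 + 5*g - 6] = 21*g^2 - 4*g + 5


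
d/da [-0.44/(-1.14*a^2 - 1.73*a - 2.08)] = (-1.0032*a - 0.7612)/(1.14*a^2 + 1.73*a + 2.08)^2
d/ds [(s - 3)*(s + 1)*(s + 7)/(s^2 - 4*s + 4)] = (s^3 - 6*s^2 - 3*s + 76)/(s^3 - 6*s^2 + 12*s - 8)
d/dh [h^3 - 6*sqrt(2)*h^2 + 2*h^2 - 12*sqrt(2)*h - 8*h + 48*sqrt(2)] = 3*h^2 - 12*sqrt(2)*h + 4*h - 12*sqrt(2) - 8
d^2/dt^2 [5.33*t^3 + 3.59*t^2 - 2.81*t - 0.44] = 31.98*t + 7.18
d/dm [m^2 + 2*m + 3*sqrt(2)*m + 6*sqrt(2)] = 2*m + 2 + 3*sqrt(2)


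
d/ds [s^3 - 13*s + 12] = 3*s^2 - 13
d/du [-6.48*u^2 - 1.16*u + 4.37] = -12.96*u - 1.16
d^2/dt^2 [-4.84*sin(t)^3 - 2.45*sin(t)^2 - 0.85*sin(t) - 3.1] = 4.48*sin(t) - 10.89*sin(3*t) - 4.9*cos(2*t)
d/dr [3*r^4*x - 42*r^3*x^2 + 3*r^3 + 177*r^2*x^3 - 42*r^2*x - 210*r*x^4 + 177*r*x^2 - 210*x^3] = 12*r^3*x - 126*r^2*x^2 + 9*r^2 + 354*r*x^3 - 84*r*x - 210*x^4 + 177*x^2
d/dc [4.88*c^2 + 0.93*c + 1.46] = 9.76*c + 0.93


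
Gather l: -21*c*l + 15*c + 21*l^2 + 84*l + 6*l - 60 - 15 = 15*c + 21*l^2 + l*(90 - 21*c) - 75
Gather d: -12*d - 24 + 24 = -12*d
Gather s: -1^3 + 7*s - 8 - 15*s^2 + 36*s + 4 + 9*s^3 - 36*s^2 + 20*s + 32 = 9*s^3 - 51*s^2 + 63*s + 27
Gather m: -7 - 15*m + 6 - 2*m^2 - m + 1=-2*m^2 - 16*m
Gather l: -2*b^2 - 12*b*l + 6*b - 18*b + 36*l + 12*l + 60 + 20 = -2*b^2 - 12*b + l*(48 - 12*b) + 80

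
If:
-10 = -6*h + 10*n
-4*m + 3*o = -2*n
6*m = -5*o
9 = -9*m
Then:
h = -14/3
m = -1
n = -19/5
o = 6/5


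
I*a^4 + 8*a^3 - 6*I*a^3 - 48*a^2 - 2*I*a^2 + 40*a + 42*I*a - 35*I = (a - 5)*(a - 7*I)*(a - I)*(I*a - I)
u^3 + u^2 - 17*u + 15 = (u - 3)*(u - 1)*(u + 5)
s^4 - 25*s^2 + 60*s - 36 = (s - 3)*(s - 2)*(s - 1)*(s + 6)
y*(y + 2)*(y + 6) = y^3 + 8*y^2 + 12*y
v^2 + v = v*(v + 1)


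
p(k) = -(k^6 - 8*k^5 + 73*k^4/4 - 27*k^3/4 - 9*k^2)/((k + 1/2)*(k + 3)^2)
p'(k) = -(6*k^5 - 40*k^4 + 73*k^3 - 81*k^2/4 - 18*k)/((k + 1/2)*(k + 3)^2) + 2*(k^6 - 8*k^5 + 73*k^4/4 - 27*k^3/4 - 9*k^2)/((k + 1/2)*(k + 3)^3) + (k^6 - 8*k^5 + 73*k^4/4 - 27*k^3/4 - 9*k^2)/((k + 1/2)^2*(k + 3)^2)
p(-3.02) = 4355378.80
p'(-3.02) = 430346034.56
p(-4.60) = 3295.47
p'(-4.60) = 1329.48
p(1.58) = -0.03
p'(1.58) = -0.40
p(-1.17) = 23.53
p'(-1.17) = -84.94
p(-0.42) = 0.77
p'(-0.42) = -5.06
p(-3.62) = 8804.74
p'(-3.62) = 19332.72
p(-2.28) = 1256.87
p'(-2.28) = -5364.51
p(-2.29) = 1311.90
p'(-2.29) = -5643.96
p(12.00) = -483.84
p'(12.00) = -176.45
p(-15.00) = 8817.19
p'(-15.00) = -1194.38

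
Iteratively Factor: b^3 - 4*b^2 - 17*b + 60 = (b - 3)*(b^2 - b - 20) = (b - 5)*(b - 3)*(b + 4)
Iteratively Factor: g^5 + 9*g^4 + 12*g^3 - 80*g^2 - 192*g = (g - 3)*(g^4 + 12*g^3 + 48*g^2 + 64*g) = (g - 3)*(g + 4)*(g^3 + 8*g^2 + 16*g) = (g - 3)*(g + 4)^2*(g^2 + 4*g) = (g - 3)*(g + 4)^3*(g)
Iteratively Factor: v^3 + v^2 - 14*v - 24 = (v + 2)*(v^2 - v - 12) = (v + 2)*(v + 3)*(v - 4)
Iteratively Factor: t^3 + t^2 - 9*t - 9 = (t + 3)*(t^2 - 2*t - 3) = (t + 1)*(t + 3)*(t - 3)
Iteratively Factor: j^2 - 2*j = (j - 2)*(j)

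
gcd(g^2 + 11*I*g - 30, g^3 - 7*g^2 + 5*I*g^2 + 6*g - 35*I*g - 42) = g + 6*I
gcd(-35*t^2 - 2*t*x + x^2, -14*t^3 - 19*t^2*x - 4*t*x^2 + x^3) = -7*t + x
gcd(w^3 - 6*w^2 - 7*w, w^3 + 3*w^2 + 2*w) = w^2 + w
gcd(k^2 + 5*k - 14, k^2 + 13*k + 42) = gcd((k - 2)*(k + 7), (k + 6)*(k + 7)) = k + 7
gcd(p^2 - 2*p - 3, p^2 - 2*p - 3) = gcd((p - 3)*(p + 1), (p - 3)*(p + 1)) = p^2 - 2*p - 3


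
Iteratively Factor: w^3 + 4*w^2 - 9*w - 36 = (w + 3)*(w^2 + w - 12) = (w - 3)*(w + 3)*(w + 4)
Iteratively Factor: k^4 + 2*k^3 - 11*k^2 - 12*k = (k + 4)*(k^3 - 2*k^2 - 3*k) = (k - 3)*(k + 4)*(k^2 + k) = k*(k - 3)*(k + 4)*(k + 1)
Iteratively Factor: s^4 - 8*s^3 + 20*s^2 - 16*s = (s - 2)*(s^3 - 6*s^2 + 8*s) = (s - 2)^2*(s^2 - 4*s) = s*(s - 2)^2*(s - 4)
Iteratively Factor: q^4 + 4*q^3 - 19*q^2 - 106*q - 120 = (q - 5)*(q^3 + 9*q^2 + 26*q + 24) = (q - 5)*(q + 2)*(q^2 + 7*q + 12) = (q - 5)*(q + 2)*(q + 3)*(q + 4)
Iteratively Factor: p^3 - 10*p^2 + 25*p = (p - 5)*(p^2 - 5*p) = (p - 5)^2*(p)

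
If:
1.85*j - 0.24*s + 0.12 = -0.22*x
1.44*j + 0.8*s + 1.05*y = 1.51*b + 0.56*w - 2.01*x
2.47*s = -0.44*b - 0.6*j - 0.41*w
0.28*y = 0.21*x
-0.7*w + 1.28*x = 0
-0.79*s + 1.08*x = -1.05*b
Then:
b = -0.02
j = -0.07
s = 0.01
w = 0.06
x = 0.03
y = 0.02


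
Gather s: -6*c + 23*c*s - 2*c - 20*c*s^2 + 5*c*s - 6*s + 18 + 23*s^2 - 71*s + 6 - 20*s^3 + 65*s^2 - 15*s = -8*c - 20*s^3 + s^2*(88 - 20*c) + s*(28*c - 92) + 24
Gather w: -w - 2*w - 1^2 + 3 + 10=12 - 3*w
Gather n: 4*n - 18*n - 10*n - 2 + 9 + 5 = 12 - 24*n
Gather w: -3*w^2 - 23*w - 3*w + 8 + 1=-3*w^2 - 26*w + 9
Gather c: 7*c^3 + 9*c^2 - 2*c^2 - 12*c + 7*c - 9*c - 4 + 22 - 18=7*c^3 + 7*c^2 - 14*c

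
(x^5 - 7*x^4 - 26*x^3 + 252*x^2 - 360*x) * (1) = x^5 - 7*x^4 - 26*x^3 + 252*x^2 - 360*x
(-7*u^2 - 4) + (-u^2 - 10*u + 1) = -8*u^2 - 10*u - 3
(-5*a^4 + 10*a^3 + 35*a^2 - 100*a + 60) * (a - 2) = -5*a^5 + 20*a^4 + 15*a^3 - 170*a^2 + 260*a - 120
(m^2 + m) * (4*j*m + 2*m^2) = 4*j*m^3 + 4*j*m^2 + 2*m^4 + 2*m^3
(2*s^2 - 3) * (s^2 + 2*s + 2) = 2*s^4 + 4*s^3 + s^2 - 6*s - 6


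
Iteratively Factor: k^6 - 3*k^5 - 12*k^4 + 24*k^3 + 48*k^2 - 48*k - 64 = (k + 1)*(k^5 - 4*k^4 - 8*k^3 + 32*k^2 + 16*k - 64) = (k - 4)*(k + 1)*(k^4 - 8*k^2 + 16) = (k - 4)*(k - 2)*(k + 1)*(k^3 + 2*k^2 - 4*k - 8) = (k - 4)*(k - 2)*(k + 1)*(k + 2)*(k^2 - 4) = (k - 4)*(k - 2)^2*(k + 1)*(k + 2)*(k + 2)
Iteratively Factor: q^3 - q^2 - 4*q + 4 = (q - 1)*(q^2 - 4) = (q - 2)*(q - 1)*(q + 2)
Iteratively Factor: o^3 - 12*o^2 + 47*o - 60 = (o - 3)*(o^2 - 9*o + 20) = (o - 5)*(o - 3)*(o - 4)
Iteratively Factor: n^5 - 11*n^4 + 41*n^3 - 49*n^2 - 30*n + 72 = (n - 4)*(n^4 - 7*n^3 + 13*n^2 + 3*n - 18) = (n - 4)*(n - 2)*(n^3 - 5*n^2 + 3*n + 9) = (n - 4)*(n - 2)*(n + 1)*(n^2 - 6*n + 9) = (n - 4)*(n - 3)*(n - 2)*(n + 1)*(n - 3)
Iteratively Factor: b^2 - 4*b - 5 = (b - 5)*(b + 1)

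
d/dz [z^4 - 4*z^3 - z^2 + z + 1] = 4*z^3 - 12*z^2 - 2*z + 1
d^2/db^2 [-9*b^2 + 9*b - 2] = -18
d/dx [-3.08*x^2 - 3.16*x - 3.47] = -6.16*x - 3.16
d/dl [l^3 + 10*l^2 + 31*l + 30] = 3*l^2 + 20*l + 31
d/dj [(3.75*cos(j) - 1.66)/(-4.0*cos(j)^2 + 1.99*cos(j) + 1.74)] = (-15.0*cos(j)^2 + 13.28*cos(j) - 9.8284)*sin(j)/(16.0*cos(j)^4 - 15.92*cos(j)^3 - 9.9599*cos(j)^2 + 6.9252*cos(j) + 3.0276)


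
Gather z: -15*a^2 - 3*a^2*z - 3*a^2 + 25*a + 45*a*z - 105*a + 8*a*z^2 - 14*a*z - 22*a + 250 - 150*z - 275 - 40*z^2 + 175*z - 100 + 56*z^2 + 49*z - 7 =-18*a^2 - 102*a + z^2*(8*a + 16) + z*(-3*a^2 + 31*a + 74) - 132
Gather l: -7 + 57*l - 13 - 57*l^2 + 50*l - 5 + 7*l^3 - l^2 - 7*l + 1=7*l^3 - 58*l^2 + 100*l - 24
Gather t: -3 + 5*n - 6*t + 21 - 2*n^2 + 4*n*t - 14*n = -2*n^2 - 9*n + t*(4*n - 6) + 18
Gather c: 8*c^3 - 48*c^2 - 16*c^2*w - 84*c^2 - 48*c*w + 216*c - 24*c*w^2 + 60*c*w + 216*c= 8*c^3 + c^2*(-16*w - 132) + c*(-24*w^2 + 12*w + 432)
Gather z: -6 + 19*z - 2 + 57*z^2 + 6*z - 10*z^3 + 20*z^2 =-10*z^3 + 77*z^2 + 25*z - 8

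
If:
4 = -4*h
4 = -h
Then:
No Solution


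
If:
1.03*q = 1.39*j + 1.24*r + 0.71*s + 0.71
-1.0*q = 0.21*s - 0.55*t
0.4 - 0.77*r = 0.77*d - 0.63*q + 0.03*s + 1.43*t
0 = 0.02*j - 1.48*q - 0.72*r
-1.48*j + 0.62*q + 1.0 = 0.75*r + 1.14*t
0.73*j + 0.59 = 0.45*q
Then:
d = -2.55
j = -0.33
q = 0.78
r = -1.61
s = 3.59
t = 2.79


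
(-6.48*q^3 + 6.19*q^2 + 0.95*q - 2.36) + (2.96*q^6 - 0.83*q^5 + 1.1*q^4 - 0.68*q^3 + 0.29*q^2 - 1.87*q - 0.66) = 2.96*q^6 - 0.83*q^5 + 1.1*q^4 - 7.16*q^3 + 6.48*q^2 - 0.92*q - 3.02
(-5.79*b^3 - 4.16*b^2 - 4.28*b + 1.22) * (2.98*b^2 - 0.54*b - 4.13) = -17.2542*b^5 - 9.2702*b^4 + 13.4047*b^3 + 23.1276*b^2 + 17.0176*b - 5.0386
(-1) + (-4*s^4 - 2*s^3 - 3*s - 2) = -4*s^4 - 2*s^3 - 3*s - 3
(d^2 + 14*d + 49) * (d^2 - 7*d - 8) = d^4 + 7*d^3 - 57*d^2 - 455*d - 392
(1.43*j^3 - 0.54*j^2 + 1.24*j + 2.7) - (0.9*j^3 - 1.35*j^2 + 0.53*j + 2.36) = 0.53*j^3 + 0.81*j^2 + 0.71*j + 0.34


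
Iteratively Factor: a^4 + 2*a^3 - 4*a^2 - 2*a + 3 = (a - 1)*(a^3 + 3*a^2 - a - 3) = (a - 1)^2*(a^2 + 4*a + 3) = (a - 1)^2*(a + 3)*(a + 1)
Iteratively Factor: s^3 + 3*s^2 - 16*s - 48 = (s - 4)*(s^2 + 7*s + 12) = (s - 4)*(s + 4)*(s + 3)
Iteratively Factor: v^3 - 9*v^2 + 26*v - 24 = (v - 4)*(v^2 - 5*v + 6) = (v - 4)*(v - 3)*(v - 2)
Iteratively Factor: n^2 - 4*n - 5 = (n + 1)*(n - 5)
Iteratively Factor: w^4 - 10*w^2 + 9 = (w - 1)*(w^3 + w^2 - 9*w - 9) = (w - 1)*(w + 3)*(w^2 - 2*w - 3) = (w - 3)*(w - 1)*(w + 3)*(w + 1)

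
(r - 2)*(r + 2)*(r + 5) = r^3 + 5*r^2 - 4*r - 20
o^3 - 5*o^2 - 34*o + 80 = (o - 8)*(o - 2)*(o + 5)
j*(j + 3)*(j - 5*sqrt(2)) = j^3 - 5*sqrt(2)*j^2 + 3*j^2 - 15*sqrt(2)*j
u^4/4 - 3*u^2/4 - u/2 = u*(u/4 + 1/4)*(u - 2)*(u + 1)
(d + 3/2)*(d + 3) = d^2 + 9*d/2 + 9/2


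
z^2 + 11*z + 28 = (z + 4)*(z + 7)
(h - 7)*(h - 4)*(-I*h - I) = -I*h^3 + 10*I*h^2 - 17*I*h - 28*I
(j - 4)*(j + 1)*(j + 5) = j^3 + 2*j^2 - 19*j - 20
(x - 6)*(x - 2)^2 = x^3 - 10*x^2 + 28*x - 24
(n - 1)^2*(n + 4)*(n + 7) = n^4 + 9*n^3 + 7*n^2 - 45*n + 28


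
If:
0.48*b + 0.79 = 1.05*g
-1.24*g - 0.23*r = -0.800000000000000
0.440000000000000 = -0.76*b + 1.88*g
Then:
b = -9.80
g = -3.73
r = 23.58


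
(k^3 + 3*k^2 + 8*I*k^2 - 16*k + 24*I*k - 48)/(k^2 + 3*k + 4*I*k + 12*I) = k + 4*I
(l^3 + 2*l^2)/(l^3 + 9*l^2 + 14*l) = l/(l + 7)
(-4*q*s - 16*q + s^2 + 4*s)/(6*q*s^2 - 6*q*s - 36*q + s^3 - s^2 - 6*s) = (4*q*s + 16*q - s^2 - 4*s)/(-6*q*s^2 + 6*q*s + 36*q - s^3 + s^2 + 6*s)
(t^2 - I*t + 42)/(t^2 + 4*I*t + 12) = (t - 7*I)/(t - 2*I)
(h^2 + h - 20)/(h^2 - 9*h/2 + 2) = 2*(h + 5)/(2*h - 1)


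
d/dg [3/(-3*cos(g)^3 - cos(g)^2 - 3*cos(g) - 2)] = 3*(9*sin(g)^2 - 2*cos(g) - 12)*sin(g)/(3*cos(g)^3 + cos(g)^2 + 3*cos(g) + 2)^2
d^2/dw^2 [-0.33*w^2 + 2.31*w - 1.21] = -0.660000000000000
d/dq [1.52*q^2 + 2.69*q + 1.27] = 3.04*q + 2.69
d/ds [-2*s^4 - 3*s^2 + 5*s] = -8*s^3 - 6*s + 5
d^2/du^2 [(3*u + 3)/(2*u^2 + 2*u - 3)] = 12*(2*(u + 1)*(2*u + 1)^2 - (3*u + 2)*(2*u^2 + 2*u - 3))/(2*u^2 + 2*u - 3)^3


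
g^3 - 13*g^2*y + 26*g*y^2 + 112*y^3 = (g - 8*y)*(g - 7*y)*(g + 2*y)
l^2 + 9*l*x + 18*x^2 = (l + 3*x)*(l + 6*x)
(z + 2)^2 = z^2 + 4*z + 4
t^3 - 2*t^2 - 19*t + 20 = (t - 5)*(t - 1)*(t + 4)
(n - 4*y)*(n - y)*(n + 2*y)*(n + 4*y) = n^4 + n^3*y - 18*n^2*y^2 - 16*n*y^3 + 32*y^4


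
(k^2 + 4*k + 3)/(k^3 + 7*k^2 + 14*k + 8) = (k + 3)/(k^2 + 6*k + 8)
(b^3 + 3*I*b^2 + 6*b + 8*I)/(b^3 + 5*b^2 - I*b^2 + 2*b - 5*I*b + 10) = (b + 4*I)/(b + 5)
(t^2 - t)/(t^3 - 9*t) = (t - 1)/(t^2 - 9)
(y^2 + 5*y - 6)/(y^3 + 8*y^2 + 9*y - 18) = 1/(y + 3)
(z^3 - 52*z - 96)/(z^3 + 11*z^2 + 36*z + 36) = (z - 8)/(z + 3)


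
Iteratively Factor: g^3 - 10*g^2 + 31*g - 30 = (g - 5)*(g^2 - 5*g + 6) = (g - 5)*(g - 3)*(g - 2)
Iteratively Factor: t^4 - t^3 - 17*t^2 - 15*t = (t - 5)*(t^3 + 4*t^2 + 3*t) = t*(t - 5)*(t^2 + 4*t + 3) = t*(t - 5)*(t + 3)*(t + 1)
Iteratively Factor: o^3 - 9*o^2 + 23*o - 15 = (o - 3)*(o^2 - 6*o + 5) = (o - 5)*(o - 3)*(o - 1)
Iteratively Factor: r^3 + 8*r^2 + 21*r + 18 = (r + 3)*(r^2 + 5*r + 6) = (r + 2)*(r + 3)*(r + 3)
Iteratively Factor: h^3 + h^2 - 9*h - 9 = (h - 3)*(h^2 + 4*h + 3) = (h - 3)*(h + 3)*(h + 1)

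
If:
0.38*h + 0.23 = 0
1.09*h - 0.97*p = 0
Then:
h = -0.61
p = -0.68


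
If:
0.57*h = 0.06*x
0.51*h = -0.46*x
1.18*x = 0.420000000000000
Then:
No Solution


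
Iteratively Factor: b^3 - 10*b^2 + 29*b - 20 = (b - 5)*(b^2 - 5*b + 4) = (b - 5)*(b - 4)*(b - 1)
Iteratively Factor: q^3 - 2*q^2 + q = (q)*(q^2 - 2*q + 1) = q*(q - 1)*(q - 1)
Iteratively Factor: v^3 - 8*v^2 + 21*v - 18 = (v - 2)*(v^2 - 6*v + 9) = (v - 3)*(v - 2)*(v - 3)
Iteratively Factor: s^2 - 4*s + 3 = (s - 1)*(s - 3)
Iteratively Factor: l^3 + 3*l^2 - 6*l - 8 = (l + 4)*(l^2 - l - 2) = (l + 1)*(l + 4)*(l - 2)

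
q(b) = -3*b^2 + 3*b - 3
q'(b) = 3 - 6*b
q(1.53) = -5.43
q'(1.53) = -6.18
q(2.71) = -16.90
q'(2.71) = -13.26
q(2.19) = -10.82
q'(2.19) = -10.14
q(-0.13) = -3.44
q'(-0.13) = 3.78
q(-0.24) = -3.89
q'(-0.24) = 4.44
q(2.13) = -10.22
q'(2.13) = -9.78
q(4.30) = -45.57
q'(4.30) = -22.80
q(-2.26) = -25.10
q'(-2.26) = 16.56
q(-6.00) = -129.00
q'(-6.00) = 39.00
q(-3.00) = -39.00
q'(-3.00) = 21.00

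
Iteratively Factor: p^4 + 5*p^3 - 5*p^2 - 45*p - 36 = (p + 3)*(p^3 + 2*p^2 - 11*p - 12) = (p - 3)*(p + 3)*(p^2 + 5*p + 4) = (p - 3)*(p + 3)*(p + 4)*(p + 1)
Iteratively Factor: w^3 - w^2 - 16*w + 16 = (w - 1)*(w^2 - 16) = (w - 4)*(w - 1)*(w + 4)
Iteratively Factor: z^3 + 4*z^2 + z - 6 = (z - 1)*(z^2 + 5*z + 6) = (z - 1)*(z + 3)*(z + 2)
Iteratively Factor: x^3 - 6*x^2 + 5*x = (x - 1)*(x^2 - 5*x) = (x - 5)*(x - 1)*(x)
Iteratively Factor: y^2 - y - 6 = (y + 2)*(y - 3)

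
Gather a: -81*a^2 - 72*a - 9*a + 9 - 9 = -81*a^2 - 81*a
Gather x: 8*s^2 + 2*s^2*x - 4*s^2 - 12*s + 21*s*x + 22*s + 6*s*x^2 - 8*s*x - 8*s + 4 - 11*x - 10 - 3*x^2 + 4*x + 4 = 4*s^2 + 2*s + x^2*(6*s - 3) + x*(2*s^2 + 13*s - 7) - 2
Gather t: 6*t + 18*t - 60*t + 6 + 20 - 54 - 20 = -36*t - 48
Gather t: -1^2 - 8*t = -8*t - 1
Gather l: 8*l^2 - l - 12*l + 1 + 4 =8*l^2 - 13*l + 5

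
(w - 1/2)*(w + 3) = w^2 + 5*w/2 - 3/2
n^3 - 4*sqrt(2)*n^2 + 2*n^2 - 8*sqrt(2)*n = n*(n + 2)*(n - 4*sqrt(2))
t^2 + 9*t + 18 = (t + 3)*(t + 6)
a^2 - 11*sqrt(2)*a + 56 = (a - 7*sqrt(2))*(a - 4*sqrt(2))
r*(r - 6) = r^2 - 6*r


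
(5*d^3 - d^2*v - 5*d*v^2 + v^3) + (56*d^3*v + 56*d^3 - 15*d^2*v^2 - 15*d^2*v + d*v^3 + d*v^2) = 56*d^3*v + 61*d^3 - 15*d^2*v^2 - 16*d^2*v + d*v^3 - 4*d*v^2 + v^3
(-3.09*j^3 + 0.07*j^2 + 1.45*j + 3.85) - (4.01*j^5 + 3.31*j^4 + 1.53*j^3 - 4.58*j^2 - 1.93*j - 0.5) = -4.01*j^5 - 3.31*j^4 - 4.62*j^3 + 4.65*j^2 + 3.38*j + 4.35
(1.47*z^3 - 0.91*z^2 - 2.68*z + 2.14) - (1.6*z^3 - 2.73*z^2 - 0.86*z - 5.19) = -0.13*z^3 + 1.82*z^2 - 1.82*z + 7.33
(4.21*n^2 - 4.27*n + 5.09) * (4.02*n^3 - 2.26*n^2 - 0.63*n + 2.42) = 16.9242*n^5 - 26.68*n^4 + 27.4597*n^3 + 1.3749*n^2 - 13.5401*n + 12.3178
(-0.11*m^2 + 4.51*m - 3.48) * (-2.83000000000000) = 0.3113*m^2 - 12.7633*m + 9.8484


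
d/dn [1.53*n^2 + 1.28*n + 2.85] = 3.06*n + 1.28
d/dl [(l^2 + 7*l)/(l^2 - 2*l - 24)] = 3*(-3*l^2 - 16*l - 56)/(l^4 - 4*l^3 - 44*l^2 + 96*l + 576)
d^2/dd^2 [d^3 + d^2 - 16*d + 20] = 6*d + 2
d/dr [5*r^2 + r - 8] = 10*r + 1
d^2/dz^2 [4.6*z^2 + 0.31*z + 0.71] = 9.20000000000000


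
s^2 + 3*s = s*(s + 3)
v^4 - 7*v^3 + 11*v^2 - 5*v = v*(v - 5)*(v - 1)^2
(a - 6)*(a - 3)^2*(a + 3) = a^4 - 9*a^3 + 9*a^2 + 81*a - 162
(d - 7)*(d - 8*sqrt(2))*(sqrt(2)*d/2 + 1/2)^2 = d^4/2 - 7*sqrt(2)*d^3/2 - 7*d^3/2 - 31*d^2/4 + 49*sqrt(2)*d^2/2 - 2*sqrt(2)*d + 217*d/4 + 14*sqrt(2)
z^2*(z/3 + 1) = z^3/3 + z^2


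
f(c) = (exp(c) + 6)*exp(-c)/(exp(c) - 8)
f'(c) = -(exp(c) + 6)*exp(-c)/(exp(c) - 8) + 1/(exp(c) - 8) - (exp(c) + 6)/(exp(c) - 8)^2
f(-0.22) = -1.18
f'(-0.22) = 0.91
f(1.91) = -1.51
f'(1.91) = -7.49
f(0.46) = -0.75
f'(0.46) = 0.41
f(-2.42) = -8.66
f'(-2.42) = 8.43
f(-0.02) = -1.01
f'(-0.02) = 0.73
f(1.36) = -0.62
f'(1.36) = -0.21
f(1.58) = -0.71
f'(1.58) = -0.70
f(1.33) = -0.61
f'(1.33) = -0.17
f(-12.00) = -122066.31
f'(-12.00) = 122066.09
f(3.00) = 0.11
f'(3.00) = -0.20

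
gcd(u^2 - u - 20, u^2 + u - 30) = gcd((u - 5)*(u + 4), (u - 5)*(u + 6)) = u - 5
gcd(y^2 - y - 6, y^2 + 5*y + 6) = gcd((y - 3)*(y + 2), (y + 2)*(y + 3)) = y + 2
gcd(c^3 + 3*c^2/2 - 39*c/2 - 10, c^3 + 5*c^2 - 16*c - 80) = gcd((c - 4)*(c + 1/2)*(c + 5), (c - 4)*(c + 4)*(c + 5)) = c^2 + c - 20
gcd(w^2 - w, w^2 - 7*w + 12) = 1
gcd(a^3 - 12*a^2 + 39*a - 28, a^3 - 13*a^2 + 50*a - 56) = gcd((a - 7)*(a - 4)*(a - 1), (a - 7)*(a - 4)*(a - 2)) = a^2 - 11*a + 28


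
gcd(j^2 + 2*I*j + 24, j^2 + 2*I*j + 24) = j^2 + 2*I*j + 24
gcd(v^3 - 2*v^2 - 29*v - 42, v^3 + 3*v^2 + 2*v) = v + 2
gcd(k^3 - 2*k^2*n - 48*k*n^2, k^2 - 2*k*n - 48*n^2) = k^2 - 2*k*n - 48*n^2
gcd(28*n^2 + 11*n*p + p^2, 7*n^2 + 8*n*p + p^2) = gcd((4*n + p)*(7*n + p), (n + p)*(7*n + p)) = 7*n + p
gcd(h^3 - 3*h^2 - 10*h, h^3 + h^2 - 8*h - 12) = h + 2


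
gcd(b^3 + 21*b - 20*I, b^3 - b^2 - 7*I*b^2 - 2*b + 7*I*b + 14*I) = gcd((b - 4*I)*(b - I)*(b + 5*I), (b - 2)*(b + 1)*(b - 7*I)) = 1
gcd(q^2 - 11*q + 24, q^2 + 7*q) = 1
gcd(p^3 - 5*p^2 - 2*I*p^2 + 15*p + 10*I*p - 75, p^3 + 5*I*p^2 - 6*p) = p + 3*I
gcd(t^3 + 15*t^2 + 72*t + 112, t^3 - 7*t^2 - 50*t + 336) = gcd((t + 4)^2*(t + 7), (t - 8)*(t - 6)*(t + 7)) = t + 7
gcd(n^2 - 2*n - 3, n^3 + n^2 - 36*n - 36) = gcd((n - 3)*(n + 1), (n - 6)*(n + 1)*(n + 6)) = n + 1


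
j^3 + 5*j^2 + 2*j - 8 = (j - 1)*(j + 2)*(j + 4)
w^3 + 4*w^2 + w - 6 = (w - 1)*(w + 2)*(w + 3)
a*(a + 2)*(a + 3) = a^3 + 5*a^2 + 6*a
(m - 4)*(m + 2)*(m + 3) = m^3 + m^2 - 14*m - 24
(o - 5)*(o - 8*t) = o^2 - 8*o*t - 5*o + 40*t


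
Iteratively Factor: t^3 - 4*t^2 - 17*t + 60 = (t + 4)*(t^2 - 8*t + 15) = (t - 5)*(t + 4)*(t - 3)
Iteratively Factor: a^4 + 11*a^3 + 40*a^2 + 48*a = (a)*(a^3 + 11*a^2 + 40*a + 48) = a*(a + 4)*(a^2 + 7*a + 12) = a*(a + 4)^2*(a + 3)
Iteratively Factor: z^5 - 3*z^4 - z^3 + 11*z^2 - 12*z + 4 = (z - 1)*(z^4 - 2*z^3 - 3*z^2 + 8*z - 4) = (z - 1)*(z + 2)*(z^3 - 4*z^2 + 5*z - 2) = (z - 1)^2*(z + 2)*(z^2 - 3*z + 2) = (z - 1)^3*(z + 2)*(z - 2)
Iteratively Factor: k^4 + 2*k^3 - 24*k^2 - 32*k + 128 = (k - 2)*(k^3 + 4*k^2 - 16*k - 64) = (k - 4)*(k - 2)*(k^2 + 8*k + 16) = (k - 4)*(k - 2)*(k + 4)*(k + 4)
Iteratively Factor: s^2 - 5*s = (s - 5)*(s)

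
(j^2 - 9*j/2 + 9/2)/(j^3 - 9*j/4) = 2*(j - 3)/(j*(2*j + 3))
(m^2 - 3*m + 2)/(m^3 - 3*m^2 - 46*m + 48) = (m - 2)/(m^2 - 2*m - 48)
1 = 1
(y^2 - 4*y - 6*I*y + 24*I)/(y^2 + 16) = (y^2 - 4*y - 6*I*y + 24*I)/(y^2 + 16)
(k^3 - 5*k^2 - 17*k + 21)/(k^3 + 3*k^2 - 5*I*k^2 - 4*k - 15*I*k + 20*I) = (k^2 - 4*k - 21)/(k^2 + k*(4 - 5*I) - 20*I)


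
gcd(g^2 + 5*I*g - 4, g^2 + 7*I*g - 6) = g + I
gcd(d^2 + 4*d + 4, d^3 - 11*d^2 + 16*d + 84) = d + 2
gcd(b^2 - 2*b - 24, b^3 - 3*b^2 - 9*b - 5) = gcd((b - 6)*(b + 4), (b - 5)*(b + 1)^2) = 1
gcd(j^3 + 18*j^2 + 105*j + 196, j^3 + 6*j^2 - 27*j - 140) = j^2 + 11*j + 28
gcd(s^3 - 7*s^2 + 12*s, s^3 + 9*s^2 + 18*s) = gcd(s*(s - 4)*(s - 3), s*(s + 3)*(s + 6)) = s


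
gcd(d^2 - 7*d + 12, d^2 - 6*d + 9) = d - 3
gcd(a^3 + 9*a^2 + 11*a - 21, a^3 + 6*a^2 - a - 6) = a - 1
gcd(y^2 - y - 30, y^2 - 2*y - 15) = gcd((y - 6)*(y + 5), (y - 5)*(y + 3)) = 1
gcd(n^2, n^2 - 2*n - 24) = 1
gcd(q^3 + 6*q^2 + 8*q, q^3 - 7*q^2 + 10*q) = q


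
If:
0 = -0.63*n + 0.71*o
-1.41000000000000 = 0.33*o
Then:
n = -4.82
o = -4.27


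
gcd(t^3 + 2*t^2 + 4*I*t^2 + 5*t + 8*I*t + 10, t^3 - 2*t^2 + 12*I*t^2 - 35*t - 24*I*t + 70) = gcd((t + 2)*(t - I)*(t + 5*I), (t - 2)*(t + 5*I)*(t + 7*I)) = t + 5*I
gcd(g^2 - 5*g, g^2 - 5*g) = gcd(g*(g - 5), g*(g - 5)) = g^2 - 5*g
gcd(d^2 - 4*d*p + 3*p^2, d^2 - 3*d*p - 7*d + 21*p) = -d + 3*p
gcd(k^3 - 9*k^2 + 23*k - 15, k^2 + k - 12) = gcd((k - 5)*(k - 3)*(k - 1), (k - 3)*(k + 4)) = k - 3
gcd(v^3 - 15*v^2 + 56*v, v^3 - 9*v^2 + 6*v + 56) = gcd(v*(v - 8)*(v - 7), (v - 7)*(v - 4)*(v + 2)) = v - 7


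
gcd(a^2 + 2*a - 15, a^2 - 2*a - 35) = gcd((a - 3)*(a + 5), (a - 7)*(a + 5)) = a + 5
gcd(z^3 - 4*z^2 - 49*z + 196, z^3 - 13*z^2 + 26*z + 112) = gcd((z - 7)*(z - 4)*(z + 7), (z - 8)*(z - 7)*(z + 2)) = z - 7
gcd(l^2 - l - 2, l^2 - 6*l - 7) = l + 1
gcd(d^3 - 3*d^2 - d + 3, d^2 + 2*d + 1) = d + 1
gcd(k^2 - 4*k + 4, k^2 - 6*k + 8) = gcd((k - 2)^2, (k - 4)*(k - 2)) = k - 2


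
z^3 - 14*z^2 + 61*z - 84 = (z - 7)*(z - 4)*(z - 3)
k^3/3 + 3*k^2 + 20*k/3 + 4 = (k/3 + 1/3)*(k + 2)*(k + 6)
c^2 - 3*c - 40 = (c - 8)*(c + 5)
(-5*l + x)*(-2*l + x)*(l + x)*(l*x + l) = 10*l^4*x + 10*l^4 + 3*l^3*x^2 + 3*l^3*x - 6*l^2*x^3 - 6*l^2*x^2 + l*x^4 + l*x^3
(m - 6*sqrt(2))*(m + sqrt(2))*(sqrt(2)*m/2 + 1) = sqrt(2)*m^3/2 - 4*m^2 - 11*sqrt(2)*m - 12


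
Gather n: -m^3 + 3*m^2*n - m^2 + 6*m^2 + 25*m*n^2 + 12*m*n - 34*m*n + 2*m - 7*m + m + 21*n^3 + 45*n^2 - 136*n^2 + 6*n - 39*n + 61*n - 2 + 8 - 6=-m^3 + 5*m^2 - 4*m + 21*n^3 + n^2*(25*m - 91) + n*(3*m^2 - 22*m + 28)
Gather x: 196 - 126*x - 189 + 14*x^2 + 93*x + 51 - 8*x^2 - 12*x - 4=6*x^2 - 45*x + 54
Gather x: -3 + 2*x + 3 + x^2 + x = x^2 + 3*x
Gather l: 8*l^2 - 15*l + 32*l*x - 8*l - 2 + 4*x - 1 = 8*l^2 + l*(32*x - 23) + 4*x - 3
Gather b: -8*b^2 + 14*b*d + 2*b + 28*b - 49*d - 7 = -8*b^2 + b*(14*d + 30) - 49*d - 7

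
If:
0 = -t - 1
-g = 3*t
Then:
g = 3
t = -1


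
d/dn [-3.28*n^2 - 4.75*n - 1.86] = -6.56*n - 4.75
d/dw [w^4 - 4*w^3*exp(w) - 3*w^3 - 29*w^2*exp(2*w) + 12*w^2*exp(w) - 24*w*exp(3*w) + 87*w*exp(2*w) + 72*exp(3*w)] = -4*w^3*exp(w) + 4*w^3 - 58*w^2*exp(2*w) - 9*w^2 - 72*w*exp(3*w) + 116*w*exp(2*w) + 24*w*exp(w) + 192*exp(3*w) + 87*exp(2*w)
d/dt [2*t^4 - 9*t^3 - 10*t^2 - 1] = t*(8*t^2 - 27*t - 20)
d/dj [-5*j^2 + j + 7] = 1 - 10*j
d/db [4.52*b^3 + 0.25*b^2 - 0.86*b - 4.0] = 13.56*b^2 + 0.5*b - 0.86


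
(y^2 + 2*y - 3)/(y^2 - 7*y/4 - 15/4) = 4*(-y^2 - 2*y + 3)/(-4*y^2 + 7*y + 15)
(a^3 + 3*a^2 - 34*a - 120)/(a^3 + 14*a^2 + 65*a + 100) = (a - 6)/(a + 5)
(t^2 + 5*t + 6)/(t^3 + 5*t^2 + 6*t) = 1/t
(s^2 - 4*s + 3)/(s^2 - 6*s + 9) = (s - 1)/(s - 3)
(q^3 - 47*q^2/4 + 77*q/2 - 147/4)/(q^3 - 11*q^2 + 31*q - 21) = (q - 7/4)/(q - 1)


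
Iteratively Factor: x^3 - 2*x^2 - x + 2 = (x - 2)*(x^2 - 1) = (x - 2)*(x - 1)*(x + 1)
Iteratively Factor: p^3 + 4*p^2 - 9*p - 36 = (p - 3)*(p^2 + 7*p + 12) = (p - 3)*(p + 4)*(p + 3)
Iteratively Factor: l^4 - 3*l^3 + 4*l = (l - 2)*(l^3 - l^2 - 2*l) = l*(l - 2)*(l^2 - l - 2) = l*(l - 2)*(l + 1)*(l - 2)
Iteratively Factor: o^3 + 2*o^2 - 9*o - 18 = (o + 3)*(o^2 - o - 6) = (o + 2)*(o + 3)*(o - 3)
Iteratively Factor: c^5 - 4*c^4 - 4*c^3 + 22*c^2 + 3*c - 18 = (c - 3)*(c^4 - c^3 - 7*c^2 + c + 6) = (c - 3)^2*(c^3 + 2*c^2 - c - 2) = (c - 3)^2*(c + 1)*(c^2 + c - 2) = (c - 3)^2*(c - 1)*(c + 1)*(c + 2)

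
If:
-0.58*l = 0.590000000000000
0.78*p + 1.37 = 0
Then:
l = -1.02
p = -1.76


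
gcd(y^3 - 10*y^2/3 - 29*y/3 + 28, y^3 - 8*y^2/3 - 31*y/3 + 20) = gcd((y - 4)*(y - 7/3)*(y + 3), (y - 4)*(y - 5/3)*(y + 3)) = y^2 - y - 12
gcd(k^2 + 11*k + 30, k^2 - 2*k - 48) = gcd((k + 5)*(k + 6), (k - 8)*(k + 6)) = k + 6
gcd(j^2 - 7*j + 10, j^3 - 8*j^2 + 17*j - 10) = j^2 - 7*j + 10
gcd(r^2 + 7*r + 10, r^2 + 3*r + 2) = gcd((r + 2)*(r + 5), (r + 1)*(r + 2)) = r + 2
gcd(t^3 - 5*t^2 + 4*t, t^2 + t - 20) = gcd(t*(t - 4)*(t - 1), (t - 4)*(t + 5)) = t - 4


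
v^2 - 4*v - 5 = (v - 5)*(v + 1)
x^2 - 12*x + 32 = (x - 8)*(x - 4)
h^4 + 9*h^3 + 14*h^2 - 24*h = h*(h - 1)*(h + 4)*(h + 6)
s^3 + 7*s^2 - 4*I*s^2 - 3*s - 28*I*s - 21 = (s + 7)*(s - 3*I)*(s - I)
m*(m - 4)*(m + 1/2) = m^3 - 7*m^2/2 - 2*m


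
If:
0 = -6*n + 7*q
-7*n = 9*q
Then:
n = 0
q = 0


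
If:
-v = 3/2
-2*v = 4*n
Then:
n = 3/4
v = -3/2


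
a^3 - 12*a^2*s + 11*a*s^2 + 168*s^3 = (a - 8*s)*(a - 7*s)*(a + 3*s)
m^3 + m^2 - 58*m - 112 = (m - 8)*(m + 2)*(m + 7)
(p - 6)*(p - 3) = p^2 - 9*p + 18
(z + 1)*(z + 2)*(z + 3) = z^3 + 6*z^2 + 11*z + 6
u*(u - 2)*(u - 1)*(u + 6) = u^4 + 3*u^3 - 16*u^2 + 12*u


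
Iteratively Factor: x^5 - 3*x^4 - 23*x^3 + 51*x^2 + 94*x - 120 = (x + 4)*(x^4 - 7*x^3 + 5*x^2 + 31*x - 30) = (x + 2)*(x + 4)*(x^3 - 9*x^2 + 23*x - 15) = (x - 3)*(x + 2)*(x + 4)*(x^2 - 6*x + 5) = (x - 3)*(x - 1)*(x + 2)*(x + 4)*(x - 5)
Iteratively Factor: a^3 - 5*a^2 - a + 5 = (a - 1)*(a^2 - 4*a - 5) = (a - 5)*(a - 1)*(a + 1)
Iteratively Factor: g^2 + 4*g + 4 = (g + 2)*(g + 2)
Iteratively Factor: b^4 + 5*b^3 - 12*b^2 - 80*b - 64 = (b + 4)*(b^3 + b^2 - 16*b - 16) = (b + 4)^2*(b^2 - 3*b - 4) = (b - 4)*(b + 4)^2*(b + 1)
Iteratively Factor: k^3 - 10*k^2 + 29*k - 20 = (k - 1)*(k^2 - 9*k + 20) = (k - 4)*(k - 1)*(k - 5)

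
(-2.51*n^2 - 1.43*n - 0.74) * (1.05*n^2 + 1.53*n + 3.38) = -2.6355*n^4 - 5.3418*n^3 - 11.4487*n^2 - 5.9656*n - 2.5012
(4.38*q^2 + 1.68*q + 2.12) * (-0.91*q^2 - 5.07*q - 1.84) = -3.9858*q^4 - 23.7354*q^3 - 18.506*q^2 - 13.8396*q - 3.9008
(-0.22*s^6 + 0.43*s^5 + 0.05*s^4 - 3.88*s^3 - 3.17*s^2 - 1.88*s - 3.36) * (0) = 0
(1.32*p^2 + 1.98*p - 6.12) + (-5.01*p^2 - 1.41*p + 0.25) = -3.69*p^2 + 0.57*p - 5.87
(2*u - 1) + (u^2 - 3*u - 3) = u^2 - u - 4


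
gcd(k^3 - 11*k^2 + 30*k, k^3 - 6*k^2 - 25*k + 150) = k^2 - 11*k + 30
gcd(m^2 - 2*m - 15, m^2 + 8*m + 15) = m + 3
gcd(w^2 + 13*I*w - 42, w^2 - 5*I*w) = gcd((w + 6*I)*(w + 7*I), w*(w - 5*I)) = 1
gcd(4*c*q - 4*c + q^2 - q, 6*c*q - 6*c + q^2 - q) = q - 1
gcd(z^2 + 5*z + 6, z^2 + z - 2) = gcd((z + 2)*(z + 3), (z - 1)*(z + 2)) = z + 2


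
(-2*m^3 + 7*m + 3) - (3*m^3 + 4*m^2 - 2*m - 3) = -5*m^3 - 4*m^2 + 9*m + 6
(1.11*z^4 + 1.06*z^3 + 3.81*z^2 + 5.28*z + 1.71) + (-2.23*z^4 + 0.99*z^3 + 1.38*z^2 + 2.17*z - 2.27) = -1.12*z^4 + 2.05*z^3 + 5.19*z^2 + 7.45*z - 0.56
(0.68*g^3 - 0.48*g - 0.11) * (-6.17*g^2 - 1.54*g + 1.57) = -4.1956*g^5 - 1.0472*g^4 + 4.0292*g^3 + 1.4179*g^2 - 0.5842*g - 0.1727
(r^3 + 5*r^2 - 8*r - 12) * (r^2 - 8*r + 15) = r^5 - 3*r^4 - 33*r^3 + 127*r^2 - 24*r - 180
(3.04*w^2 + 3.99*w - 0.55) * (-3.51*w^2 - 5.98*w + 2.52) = -10.6704*w^4 - 32.1841*w^3 - 14.2689*w^2 + 13.3438*w - 1.386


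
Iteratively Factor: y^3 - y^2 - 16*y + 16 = (y + 4)*(y^2 - 5*y + 4) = (y - 4)*(y + 4)*(y - 1)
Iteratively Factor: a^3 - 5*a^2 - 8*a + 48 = (a - 4)*(a^2 - a - 12) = (a - 4)*(a + 3)*(a - 4)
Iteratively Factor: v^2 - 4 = (v + 2)*(v - 2)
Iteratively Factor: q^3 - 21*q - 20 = (q + 4)*(q^2 - 4*q - 5) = (q - 5)*(q + 4)*(q + 1)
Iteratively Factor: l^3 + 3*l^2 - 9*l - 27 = (l + 3)*(l^2 - 9) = (l - 3)*(l + 3)*(l + 3)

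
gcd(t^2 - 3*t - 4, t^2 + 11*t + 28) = 1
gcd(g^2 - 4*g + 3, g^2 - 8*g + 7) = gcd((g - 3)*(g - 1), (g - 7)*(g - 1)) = g - 1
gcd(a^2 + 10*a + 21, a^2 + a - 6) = a + 3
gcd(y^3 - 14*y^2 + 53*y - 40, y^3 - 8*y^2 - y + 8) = y^2 - 9*y + 8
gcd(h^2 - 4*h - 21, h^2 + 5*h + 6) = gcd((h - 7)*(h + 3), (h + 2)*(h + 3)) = h + 3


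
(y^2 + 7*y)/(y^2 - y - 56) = y/(y - 8)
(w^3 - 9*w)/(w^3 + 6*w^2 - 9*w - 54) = w/(w + 6)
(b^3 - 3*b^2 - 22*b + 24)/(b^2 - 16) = (b^2 - 7*b + 6)/(b - 4)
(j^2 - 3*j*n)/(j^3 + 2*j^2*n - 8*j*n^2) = (j - 3*n)/(j^2 + 2*j*n - 8*n^2)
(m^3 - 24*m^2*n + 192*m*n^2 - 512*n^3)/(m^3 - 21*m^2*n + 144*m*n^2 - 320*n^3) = (m - 8*n)/(m - 5*n)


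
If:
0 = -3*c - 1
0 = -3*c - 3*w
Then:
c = -1/3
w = 1/3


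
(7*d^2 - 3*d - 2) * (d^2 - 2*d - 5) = 7*d^4 - 17*d^3 - 31*d^2 + 19*d + 10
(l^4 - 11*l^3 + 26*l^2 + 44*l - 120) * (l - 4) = l^5 - 15*l^4 + 70*l^3 - 60*l^2 - 296*l + 480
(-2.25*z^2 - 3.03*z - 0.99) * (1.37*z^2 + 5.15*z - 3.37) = -3.0825*z^4 - 15.7386*z^3 - 9.3783*z^2 + 5.1126*z + 3.3363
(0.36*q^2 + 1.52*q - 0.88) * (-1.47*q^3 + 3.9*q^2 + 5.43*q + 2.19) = -0.5292*q^5 - 0.8304*q^4 + 9.1764*q^3 + 5.61*q^2 - 1.4496*q - 1.9272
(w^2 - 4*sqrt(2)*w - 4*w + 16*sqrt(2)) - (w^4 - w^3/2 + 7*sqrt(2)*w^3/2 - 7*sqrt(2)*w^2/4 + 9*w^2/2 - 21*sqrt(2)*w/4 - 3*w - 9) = -w^4 - 7*sqrt(2)*w^3/2 + w^3/2 - 7*w^2/2 + 7*sqrt(2)*w^2/4 - w + 5*sqrt(2)*w/4 + 9 + 16*sqrt(2)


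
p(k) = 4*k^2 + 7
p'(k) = 8*k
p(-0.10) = 7.04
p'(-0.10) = -0.80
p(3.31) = 50.82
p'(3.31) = 26.48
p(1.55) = 16.61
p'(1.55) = 12.40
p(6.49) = 175.48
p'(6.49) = 51.92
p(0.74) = 9.19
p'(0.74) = 5.92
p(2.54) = 32.81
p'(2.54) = 20.32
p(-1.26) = 13.35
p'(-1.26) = -10.08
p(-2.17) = 25.84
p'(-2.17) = -17.36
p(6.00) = 151.00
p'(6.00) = 48.00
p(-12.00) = 583.00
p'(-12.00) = -96.00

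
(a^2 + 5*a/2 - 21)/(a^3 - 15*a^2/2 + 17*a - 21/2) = (a + 6)/(a^2 - 4*a + 3)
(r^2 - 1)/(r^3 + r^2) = (r - 1)/r^2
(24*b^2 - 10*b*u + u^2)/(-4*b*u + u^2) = (-6*b + u)/u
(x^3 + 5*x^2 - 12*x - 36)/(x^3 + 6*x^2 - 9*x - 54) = (x + 2)/(x + 3)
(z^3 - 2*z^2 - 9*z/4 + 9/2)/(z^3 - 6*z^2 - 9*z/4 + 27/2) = (z - 2)/(z - 6)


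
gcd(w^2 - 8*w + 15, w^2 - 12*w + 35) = w - 5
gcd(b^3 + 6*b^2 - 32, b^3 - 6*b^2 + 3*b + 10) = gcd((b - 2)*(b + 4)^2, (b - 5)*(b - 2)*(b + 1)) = b - 2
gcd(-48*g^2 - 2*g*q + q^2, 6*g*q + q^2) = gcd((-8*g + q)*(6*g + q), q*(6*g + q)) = 6*g + q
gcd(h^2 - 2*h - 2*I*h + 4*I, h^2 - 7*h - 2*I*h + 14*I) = h - 2*I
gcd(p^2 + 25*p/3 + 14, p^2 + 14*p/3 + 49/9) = p + 7/3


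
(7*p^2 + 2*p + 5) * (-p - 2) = -7*p^3 - 16*p^2 - 9*p - 10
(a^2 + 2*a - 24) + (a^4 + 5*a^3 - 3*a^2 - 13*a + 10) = a^4 + 5*a^3 - 2*a^2 - 11*a - 14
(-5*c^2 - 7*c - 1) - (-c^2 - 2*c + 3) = -4*c^2 - 5*c - 4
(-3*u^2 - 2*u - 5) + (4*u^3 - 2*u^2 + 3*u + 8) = 4*u^3 - 5*u^2 + u + 3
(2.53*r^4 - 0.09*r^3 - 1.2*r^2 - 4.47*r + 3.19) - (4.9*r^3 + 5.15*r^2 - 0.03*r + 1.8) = 2.53*r^4 - 4.99*r^3 - 6.35*r^2 - 4.44*r + 1.39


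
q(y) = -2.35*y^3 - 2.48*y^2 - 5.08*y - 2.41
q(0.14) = -3.18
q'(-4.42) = -120.89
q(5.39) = -469.83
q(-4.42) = 174.52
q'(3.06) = -86.27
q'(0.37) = -7.88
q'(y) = -7.05*y^2 - 4.96*y - 5.08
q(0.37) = -4.75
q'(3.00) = -83.41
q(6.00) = -629.77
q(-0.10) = -1.92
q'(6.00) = -288.64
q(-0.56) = 0.07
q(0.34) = -4.52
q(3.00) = -103.42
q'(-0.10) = -4.65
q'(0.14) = -5.91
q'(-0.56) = -4.51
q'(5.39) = -236.63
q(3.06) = -108.51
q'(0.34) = -7.58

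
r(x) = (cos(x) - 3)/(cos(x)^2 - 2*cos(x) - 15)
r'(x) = (2*sin(x)*cos(x) - 2*sin(x))*(cos(x) - 3)/(cos(x)^2 - 2*cos(x) - 15)^2 - sin(x)/(cos(x)^2 - 2*cos(x) - 15)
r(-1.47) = 0.19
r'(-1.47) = -0.09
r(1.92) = 0.24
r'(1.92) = 0.11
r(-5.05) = 0.17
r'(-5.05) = 0.07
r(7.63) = 0.18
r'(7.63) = 0.08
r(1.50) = 0.19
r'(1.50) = 0.09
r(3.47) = 0.32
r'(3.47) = -0.06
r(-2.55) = 0.30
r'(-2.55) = -0.09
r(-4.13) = 0.26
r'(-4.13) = 0.11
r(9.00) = 0.32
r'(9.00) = 0.07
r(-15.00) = 0.29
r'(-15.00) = -0.10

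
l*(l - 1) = l^2 - l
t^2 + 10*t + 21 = (t + 3)*(t + 7)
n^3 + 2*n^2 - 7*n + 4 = (n - 1)^2*(n + 4)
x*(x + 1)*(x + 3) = x^3 + 4*x^2 + 3*x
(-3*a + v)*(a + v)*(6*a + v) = -18*a^3 - 15*a^2*v + 4*a*v^2 + v^3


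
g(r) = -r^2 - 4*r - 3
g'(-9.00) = 14.00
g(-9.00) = -48.00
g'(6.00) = -16.00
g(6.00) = -63.00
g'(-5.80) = 7.60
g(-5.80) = -13.44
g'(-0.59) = -2.82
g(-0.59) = -0.99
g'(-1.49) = -1.02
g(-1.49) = 0.74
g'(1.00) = -6.00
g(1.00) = -8.00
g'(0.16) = -4.32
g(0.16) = -3.67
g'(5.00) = -14.00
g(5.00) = -48.00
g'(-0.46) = -3.08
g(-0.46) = -1.37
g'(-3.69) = 3.38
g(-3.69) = -1.86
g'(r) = -2*r - 4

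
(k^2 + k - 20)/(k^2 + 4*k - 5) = (k - 4)/(k - 1)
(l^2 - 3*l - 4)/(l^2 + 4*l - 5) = (l^2 - 3*l - 4)/(l^2 + 4*l - 5)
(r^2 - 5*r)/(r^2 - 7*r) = (r - 5)/(r - 7)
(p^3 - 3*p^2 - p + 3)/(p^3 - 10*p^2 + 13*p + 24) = (p - 1)/(p - 8)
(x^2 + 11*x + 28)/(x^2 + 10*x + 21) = (x + 4)/(x + 3)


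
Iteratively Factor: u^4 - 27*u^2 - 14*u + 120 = (u - 2)*(u^3 + 2*u^2 - 23*u - 60) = (u - 2)*(u + 4)*(u^2 - 2*u - 15) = (u - 5)*(u - 2)*(u + 4)*(u + 3)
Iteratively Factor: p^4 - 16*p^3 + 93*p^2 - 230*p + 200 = (p - 4)*(p^3 - 12*p^2 + 45*p - 50) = (p - 5)*(p - 4)*(p^2 - 7*p + 10) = (p - 5)^2*(p - 4)*(p - 2)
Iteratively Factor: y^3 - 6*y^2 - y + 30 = (y + 2)*(y^2 - 8*y + 15) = (y - 3)*(y + 2)*(y - 5)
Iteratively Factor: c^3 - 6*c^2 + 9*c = (c - 3)*(c^2 - 3*c) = c*(c - 3)*(c - 3)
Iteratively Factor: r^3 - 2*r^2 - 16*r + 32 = (r - 2)*(r^2 - 16) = (r - 4)*(r - 2)*(r + 4)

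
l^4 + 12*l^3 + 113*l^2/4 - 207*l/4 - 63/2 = (l - 3/2)*(l + 1/2)*(l + 6)*(l + 7)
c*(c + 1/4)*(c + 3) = c^3 + 13*c^2/4 + 3*c/4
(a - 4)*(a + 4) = a^2 - 16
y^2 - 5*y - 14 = (y - 7)*(y + 2)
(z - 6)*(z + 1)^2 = z^3 - 4*z^2 - 11*z - 6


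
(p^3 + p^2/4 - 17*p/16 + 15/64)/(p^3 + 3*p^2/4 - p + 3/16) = (16*p^2 + 8*p - 15)/(4*(4*p^2 + 4*p - 3))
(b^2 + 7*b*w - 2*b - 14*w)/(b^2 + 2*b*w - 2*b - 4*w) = (b + 7*w)/(b + 2*w)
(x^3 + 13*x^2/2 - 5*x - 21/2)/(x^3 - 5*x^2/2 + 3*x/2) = (x^2 + 8*x + 7)/(x*(x - 1))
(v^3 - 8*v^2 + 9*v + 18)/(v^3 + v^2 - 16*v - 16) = (v^2 - 9*v + 18)/(v^2 - 16)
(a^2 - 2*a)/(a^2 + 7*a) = (a - 2)/(a + 7)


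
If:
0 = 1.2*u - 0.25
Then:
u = 0.21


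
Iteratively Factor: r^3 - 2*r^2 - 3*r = (r)*(r^2 - 2*r - 3) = r*(r - 3)*(r + 1)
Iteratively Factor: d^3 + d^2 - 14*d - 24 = (d + 2)*(d^2 - d - 12) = (d + 2)*(d + 3)*(d - 4)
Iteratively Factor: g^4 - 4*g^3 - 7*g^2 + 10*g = (g)*(g^3 - 4*g^2 - 7*g + 10) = g*(g + 2)*(g^2 - 6*g + 5) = g*(g - 5)*(g + 2)*(g - 1)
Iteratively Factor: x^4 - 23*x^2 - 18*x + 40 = (x + 4)*(x^3 - 4*x^2 - 7*x + 10) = (x - 1)*(x + 4)*(x^2 - 3*x - 10) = (x - 5)*(x - 1)*(x + 4)*(x + 2)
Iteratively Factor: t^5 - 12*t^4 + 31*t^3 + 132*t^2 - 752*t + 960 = (t - 4)*(t^4 - 8*t^3 - t^2 + 128*t - 240) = (t - 4)^2*(t^3 - 4*t^2 - 17*t + 60) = (t - 5)*(t - 4)^2*(t^2 + t - 12) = (t - 5)*(t - 4)^2*(t - 3)*(t + 4)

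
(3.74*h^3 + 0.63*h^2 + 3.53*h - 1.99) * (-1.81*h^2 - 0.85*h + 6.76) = -6.7694*h^5 - 4.3193*h^4 + 18.3576*h^3 + 4.8602*h^2 + 25.5543*h - 13.4524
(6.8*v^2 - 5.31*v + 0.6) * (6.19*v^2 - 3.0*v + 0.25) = 42.092*v^4 - 53.2689*v^3 + 21.344*v^2 - 3.1275*v + 0.15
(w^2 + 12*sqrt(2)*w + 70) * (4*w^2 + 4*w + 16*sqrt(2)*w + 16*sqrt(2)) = 4*w^4 + 4*w^3 + 64*sqrt(2)*w^3 + 64*sqrt(2)*w^2 + 664*w^2 + 664*w + 1120*sqrt(2)*w + 1120*sqrt(2)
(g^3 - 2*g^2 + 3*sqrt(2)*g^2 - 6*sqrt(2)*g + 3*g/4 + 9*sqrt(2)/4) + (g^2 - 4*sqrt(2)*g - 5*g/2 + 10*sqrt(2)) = g^3 - g^2 + 3*sqrt(2)*g^2 - 10*sqrt(2)*g - 7*g/4 + 49*sqrt(2)/4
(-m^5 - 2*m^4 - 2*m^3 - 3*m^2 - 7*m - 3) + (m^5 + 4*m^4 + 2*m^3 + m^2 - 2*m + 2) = 2*m^4 - 2*m^2 - 9*m - 1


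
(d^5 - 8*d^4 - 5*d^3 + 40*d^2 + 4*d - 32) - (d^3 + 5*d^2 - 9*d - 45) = d^5 - 8*d^4 - 6*d^3 + 35*d^2 + 13*d + 13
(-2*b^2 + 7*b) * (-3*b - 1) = 6*b^3 - 19*b^2 - 7*b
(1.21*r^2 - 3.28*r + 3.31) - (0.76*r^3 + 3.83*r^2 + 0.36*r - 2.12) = -0.76*r^3 - 2.62*r^2 - 3.64*r + 5.43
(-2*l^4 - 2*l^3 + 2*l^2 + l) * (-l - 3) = 2*l^5 + 8*l^4 + 4*l^3 - 7*l^2 - 3*l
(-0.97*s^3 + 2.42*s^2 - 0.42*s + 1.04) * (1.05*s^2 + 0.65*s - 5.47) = -1.0185*s^5 + 1.9105*s^4 + 6.4379*s^3 - 12.4184*s^2 + 2.9734*s - 5.6888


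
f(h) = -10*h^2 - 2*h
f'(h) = -20*h - 2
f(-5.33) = -273.43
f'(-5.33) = 104.60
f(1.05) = -13.12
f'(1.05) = -23.00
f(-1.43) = -17.59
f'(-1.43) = 26.60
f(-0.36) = -0.58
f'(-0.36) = 5.20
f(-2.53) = -58.95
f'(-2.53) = 48.60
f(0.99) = -11.78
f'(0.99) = -21.80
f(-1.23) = -12.67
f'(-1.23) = 22.60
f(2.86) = -87.52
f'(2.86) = -59.20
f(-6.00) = -348.00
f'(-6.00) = 118.00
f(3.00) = -96.00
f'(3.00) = -62.00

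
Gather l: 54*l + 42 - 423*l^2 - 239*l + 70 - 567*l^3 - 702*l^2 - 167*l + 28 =-567*l^3 - 1125*l^2 - 352*l + 140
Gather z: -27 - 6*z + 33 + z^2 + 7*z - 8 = z^2 + z - 2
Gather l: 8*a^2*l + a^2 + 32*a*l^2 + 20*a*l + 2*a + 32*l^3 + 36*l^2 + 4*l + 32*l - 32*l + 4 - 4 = a^2 + 2*a + 32*l^3 + l^2*(32*a + 36) + l*(8*a^2 + 20*a + 4)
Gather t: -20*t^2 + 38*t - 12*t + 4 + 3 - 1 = -20*t^2 + 26*t + 6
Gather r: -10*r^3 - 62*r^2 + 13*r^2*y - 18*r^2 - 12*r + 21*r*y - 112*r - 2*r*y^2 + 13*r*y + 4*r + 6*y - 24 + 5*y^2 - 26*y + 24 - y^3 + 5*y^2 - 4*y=-10*r^3 + r^2*(13*y - 80) + r*(-2*y^2 + 34*y - 120) - y^3 + 10*y^2 - 24*y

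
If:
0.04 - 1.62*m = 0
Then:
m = 0.02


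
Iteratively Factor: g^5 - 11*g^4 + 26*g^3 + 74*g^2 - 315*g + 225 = (g - 3)*(g^4 - 8*g^3 + 2*g^2 + 80*g - 75) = (g - 5)*(g - 3)*(g^3 - 3*g^2 - 13*g + 15) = (g - 5)*(g - 3)*(g + 3)*(g^2 - 6*g + 5) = (g - 5)^2*(g - 3)*(g + 3)*(g - 1)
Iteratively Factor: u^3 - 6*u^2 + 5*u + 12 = (u + 1)*(u^2 - 7*u + 12) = (u - 3)*(u + 1)*(u - 4)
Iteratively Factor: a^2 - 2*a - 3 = (a - 3)*(a + 1)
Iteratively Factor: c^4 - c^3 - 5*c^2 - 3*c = (c)*(c^3 - c^2 - 5*c - 3) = c*(c - 3)*(c^2 + 2*c + 1) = c*(c - 3)*(c + 1)*(c + 1)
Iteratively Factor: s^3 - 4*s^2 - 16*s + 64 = (s - 4)*(s^2 - 16) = (s - 4)^2*(s + 4)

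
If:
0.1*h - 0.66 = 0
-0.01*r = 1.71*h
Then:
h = 6.60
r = -1128.60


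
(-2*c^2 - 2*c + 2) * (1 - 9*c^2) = 18*c^4 + 18*c^3 - 20*c^2 - 2*c + 2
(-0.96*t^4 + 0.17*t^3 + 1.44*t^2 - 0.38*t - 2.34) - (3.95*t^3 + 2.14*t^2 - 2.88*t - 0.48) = -0.96*t^4 - 3.78*t^3 - 0.7*t^2 + 2.5*t - 1.86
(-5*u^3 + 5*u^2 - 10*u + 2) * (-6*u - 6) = 30*u^4 + 30*u^2 + 48*u - 12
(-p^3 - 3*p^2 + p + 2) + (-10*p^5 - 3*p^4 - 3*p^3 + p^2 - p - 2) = -10*p^5 - 3*p^4 - 4*p^3 - 2*p^2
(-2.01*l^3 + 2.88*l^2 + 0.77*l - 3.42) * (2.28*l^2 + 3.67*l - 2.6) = -4.5828*l^5 - 0.8103*l^4 + 17.5512*l^3 - 12.4597*l^2 - 14.5534*l + 8.892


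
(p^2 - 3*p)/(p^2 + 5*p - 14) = p*(p - 3)/(p^2 + 5*p - 14)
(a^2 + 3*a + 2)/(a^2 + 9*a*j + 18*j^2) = (a^2 + 3*a + 2)/(a^2 + 9*a*j + 18*j^2)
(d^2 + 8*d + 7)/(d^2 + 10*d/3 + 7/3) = 3*(d + 7)/(3*d + 7)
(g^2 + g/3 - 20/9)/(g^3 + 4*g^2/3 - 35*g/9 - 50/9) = (3*g - 4)/(3*g^2 - g - 10)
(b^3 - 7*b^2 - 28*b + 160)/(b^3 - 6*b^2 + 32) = (b^2 - 3*b - 40)/(b^2 - 2*b - 8)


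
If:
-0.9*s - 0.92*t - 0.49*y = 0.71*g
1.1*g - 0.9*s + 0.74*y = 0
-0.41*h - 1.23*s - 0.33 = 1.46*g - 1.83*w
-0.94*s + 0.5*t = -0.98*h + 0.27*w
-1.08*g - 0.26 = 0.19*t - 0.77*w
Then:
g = 0.109515410754293 - 0.956167615955765*y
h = 0.35901906214592 - 0.94243535471305*y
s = 0.133852168699692 - 0.346427086168157*y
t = 0.544199331391233*y - 0.215459666810077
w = 0.438102996000938 - 1.20683526268557*y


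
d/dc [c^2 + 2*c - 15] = 2*c + 2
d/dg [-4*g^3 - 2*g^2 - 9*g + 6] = -12*g^2 - 4*g - 9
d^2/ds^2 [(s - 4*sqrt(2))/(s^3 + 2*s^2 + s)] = 2*(3*s^3 - 24*sqrt(2)*s^2 - 16*sqrt(2)*s - 4*sqrt(2))/(s^3*(s^4 + 4*s^3 + 6*s^2 + 4*s + 1))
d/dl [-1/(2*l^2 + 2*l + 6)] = (l + 1/2)/(l^2 + l + 3)^2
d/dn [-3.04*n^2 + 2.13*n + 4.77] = 2.13 - 6.08*n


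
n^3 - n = n*(n - 1)*(n + 1)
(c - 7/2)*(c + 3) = c^2 - c/2 - 21/2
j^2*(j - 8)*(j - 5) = j^4 - 13*j^3 + 40*j^2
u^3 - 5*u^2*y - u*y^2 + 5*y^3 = (u - 5*y)*(u - y)*(u + y)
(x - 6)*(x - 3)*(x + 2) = x^3 - 7*x^2 + 36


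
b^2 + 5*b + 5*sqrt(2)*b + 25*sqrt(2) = (b + 5)*(b + 5*sqrt(2))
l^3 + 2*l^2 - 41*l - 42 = (l - 6)*(l + 1)*(l + 7)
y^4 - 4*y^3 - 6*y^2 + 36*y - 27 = (y - 3)^2*(y - 1)*(y + 3)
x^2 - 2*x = x*(x - 2)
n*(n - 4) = n^2 - 4*n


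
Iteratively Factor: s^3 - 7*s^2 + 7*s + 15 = (s - 3)*(s^2 - 4*s - 5) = (s - 3)*(s + 1)*(s - 5)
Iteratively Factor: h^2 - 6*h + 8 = (h - 4)*(h - 2)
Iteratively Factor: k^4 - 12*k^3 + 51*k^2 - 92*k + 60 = (k - 2)*(k^3 - 10*k^2 + 31*k - 30) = (k - 2)^2*(k^2 - 8*k + 15) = (k - 3)*(k - 2)^2*(k - 5)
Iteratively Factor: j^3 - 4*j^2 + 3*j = (j)*(j^2 - 4*j + 3) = j*(j - 3)*(j - 1)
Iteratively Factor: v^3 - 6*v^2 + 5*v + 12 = (v - 4)*(v^2 - 2*v - 3) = (v - 4)*(v - 3)*(v + 1)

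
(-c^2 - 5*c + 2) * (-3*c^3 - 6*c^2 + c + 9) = 3*c^5 + 21*c^4 + 23*c^3 - 26*c^2 - 43*c + 18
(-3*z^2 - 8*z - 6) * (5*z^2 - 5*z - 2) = -15*z^4 - 25*z^3 + 16*z^2 + 46*z + 12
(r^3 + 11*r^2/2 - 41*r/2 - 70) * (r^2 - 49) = r^5 + 11*r^4/2 - 139*r^3/2 - 679*r^2/2 + 2009*r/2 + 3430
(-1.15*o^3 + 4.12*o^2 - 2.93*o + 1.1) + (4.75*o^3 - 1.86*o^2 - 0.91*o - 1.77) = 3.6*o^3 + 2.26*o^2 - 3.84*o - 0.67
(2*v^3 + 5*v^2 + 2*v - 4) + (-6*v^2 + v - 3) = 2*v^3 - v^2 + 3*v - 7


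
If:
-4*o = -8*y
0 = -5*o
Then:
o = 0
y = 0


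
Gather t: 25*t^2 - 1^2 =25*t^2 - 1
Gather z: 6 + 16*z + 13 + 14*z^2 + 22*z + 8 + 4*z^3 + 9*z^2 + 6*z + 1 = 4*z^3 + 23*z^2 + 44*z + 28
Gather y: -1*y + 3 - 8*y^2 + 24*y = -8*y^2 + 23*y + 3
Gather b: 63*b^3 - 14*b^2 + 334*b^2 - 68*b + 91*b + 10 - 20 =63*b^3 + 320*b^2 + 23*b - 10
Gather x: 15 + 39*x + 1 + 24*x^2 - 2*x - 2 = 24*x^2 + 37*x + 14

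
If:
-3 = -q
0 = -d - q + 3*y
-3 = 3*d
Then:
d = -1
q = 3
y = 2/3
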